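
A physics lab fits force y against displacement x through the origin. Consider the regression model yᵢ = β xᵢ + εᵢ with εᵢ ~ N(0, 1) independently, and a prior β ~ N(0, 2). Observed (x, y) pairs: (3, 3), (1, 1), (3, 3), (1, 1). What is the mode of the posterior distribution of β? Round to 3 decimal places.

β̂_MAP = 0.976

log p(β | y) = −Σ(yᵢ − βxᵢ)²/(2·1) − β²/(2·2) + const.
Setting the derivative to zero: Σxᵢ(yᵢ − βxᵢ)/1 − β/2 = 0, so β = Σxᵢyᵢ / (Σxᵢ² + σ²/τ²).
Σxᵢyᵢ = 3·3 + 1·1 + 3·3 + 1·1 = 20; Σxᵢ² = 20; σ²/τ² = 0.5.
β̂_MAP = 20 / (20 + 0.5) = 20/20.5 ≈ 0.976.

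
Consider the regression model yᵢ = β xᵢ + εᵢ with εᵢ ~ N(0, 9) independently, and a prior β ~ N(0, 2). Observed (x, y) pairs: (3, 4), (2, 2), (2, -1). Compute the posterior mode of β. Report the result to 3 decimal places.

β̂_MAP = 0.651

log p(β | y) = −Σ(yᵢ − βxᵢ)²/(2·9) − β²/(2·2) + const.
Setting the derivative to zero: Σxᵢ(yᵢ − βxᵢ)/9 − β/2 = 0, so β = Σxᵢyᵢ / (Σxᵢ² + σ²/τ²).
Σxᵢyᵢ = 3·4 + 2·2 + 2·(-1) = 14; Σxᵢ² = 17; σ²/τ² = 4.5.
β̂_MAP = 14 / (17 + 4.5) = 14/21.5 ≈ 0.651.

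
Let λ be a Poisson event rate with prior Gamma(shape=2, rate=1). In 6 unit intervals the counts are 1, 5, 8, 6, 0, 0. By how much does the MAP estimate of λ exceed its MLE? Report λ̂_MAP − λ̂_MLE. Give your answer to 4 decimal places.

MAP − MLE = -0.3333

Σxᵢ = 20. Posterior is Gamma(22, 7); MAP = (22−1)/7 = 21/7 ≈ 3.00000.
MLE = x̄ = 20/6 ≈ 3.33333.
Difference = 21/7 − 20/6 = -1/3 ≈ -0.3333.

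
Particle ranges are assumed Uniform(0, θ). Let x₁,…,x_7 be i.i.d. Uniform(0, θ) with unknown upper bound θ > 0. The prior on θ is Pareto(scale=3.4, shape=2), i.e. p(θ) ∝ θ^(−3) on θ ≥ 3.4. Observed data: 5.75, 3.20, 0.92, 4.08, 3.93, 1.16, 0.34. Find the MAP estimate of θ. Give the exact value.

The Uniform(0, θ) likelihood is θ^(−n) for θ ≥ max(xᵢ), zero otherwise. Here max(xᵢ) = 5.75.
Posterior ∝ θ^(−3) · θ^(−7) = θ^(−10) on θ ≥ max(3.4, 5.75) = 5.75.
This density is strictly decreasing in θ, so the posterior mode lies at the lower boundary of the support.

θ̂_MAP = 5.75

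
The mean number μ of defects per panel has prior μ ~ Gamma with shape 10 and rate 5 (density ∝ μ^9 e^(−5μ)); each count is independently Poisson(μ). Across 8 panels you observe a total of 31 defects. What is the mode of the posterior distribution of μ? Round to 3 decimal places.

μ̂_MAP = 3.077

Σxᵢ = 31, n = 8.
Posterior ∝ μ^9e^(−5μ) · μ^31e^(−8μ) = μ^40e^(−13μ), i.e. Gamma(shape=41, rate=13).
The mode of a Gamma(a, b) with a ≥ 1 (shape–rate) is (a−1)/b = 40/13 ≈ 3.077.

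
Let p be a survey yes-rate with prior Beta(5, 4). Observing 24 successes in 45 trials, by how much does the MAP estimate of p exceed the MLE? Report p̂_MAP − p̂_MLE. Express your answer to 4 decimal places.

MAP − MLE = 0.0051

Posterior is Beta(29, 25); MAP = (29−1)/(54−2) = 28/52 ≈ 0.53846.
MLE ignores the prior: p̂_MLE = k/n = 24/45 ≈ 0.53333.
Difference = 28/52 − 24/45 = 1/195 ≈ 0.0051.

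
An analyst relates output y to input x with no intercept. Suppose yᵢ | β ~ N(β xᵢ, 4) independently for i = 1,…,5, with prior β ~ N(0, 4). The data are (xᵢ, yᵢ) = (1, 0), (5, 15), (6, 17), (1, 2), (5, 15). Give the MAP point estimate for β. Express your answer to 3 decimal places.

β̂_MAP = 2.854

log p(β | y) = −Σ(yᵢ − βxᵢ)²/(2·4) − β²/(2·4) + const.
Setting the derivative to zero: Σxᵢ(yᵢ − βxᵢ)/4 − β/4 = 0, so β = Σxᵢyᵢ / (Σxᵢ² + σ²/τ²).
Σxᵢyᵢ = 1·0 + 5·15 + 6·17 + 1·2 + 5·15 = 254; Σxᵢ² = 88; σ²/τ² = 1.
β̂_MAP = 254 / (88 + 1) = 254/89 ≈ 2.854.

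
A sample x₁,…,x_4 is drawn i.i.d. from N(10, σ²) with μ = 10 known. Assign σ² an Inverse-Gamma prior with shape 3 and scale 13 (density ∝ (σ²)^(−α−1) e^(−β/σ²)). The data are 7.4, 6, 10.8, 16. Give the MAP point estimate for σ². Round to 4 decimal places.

Sum of squared deviations about the known mean: SS = (7.4−10)² + (6−10)² + (10.8−10)² + (16−10)² = 59.4.
The Normal likelihood contributes (σ²)^(−n/2) exp(−SS/(2σ²)), so the posterior is Inverse-Gamma(α + n/2, β + SS/2) = Inverse-Gamma(5, 42.7).
The mode of Inverse-Gamma(a, b) is b/(a+1) = 42.7/6 ≈ 7.1167.

σ̂²_MAP = 7.1167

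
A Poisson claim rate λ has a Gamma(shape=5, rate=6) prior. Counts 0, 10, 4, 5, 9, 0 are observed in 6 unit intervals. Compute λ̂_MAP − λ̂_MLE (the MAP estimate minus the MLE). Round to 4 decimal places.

Σxᵢ = 28. Posterior is Gamma(33, 12); MAP = (33−1)/12 = 32/12 ≈ 2.66667.
MLE = x̄ = 28/6 ≈ 4.66667.
Difference = 32/12 − 28/6 = -2 ≈ -2.0000.

MAP − MLE = -2.0000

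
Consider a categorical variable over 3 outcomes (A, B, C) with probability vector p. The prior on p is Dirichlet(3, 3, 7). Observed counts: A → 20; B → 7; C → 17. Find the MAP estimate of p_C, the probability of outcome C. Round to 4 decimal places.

MAP estimate of p_C = 0.4259

The posterior is Dirichlet(αᵢ + nᵢ) = Dirichlet(23, 10, 24).
For a Dirichlet(a₁,…,a_K) with all aᵢ > 1, the mode has j-th component (aⱼ − 1)/(Σaᵢ − K).
Here Σaᵢ = 57 and K = 3, so p_C = (24 − 1)/(57 − 3) = 23/54 ≈ 0.4259.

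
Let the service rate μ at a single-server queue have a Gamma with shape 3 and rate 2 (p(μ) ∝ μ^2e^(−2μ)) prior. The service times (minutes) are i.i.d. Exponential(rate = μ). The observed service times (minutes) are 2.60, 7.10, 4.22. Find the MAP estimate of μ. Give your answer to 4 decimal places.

The Exponential(rate=μ) likelihood is ∝ μ^n e^(−μΣtᵢ). Here n = 3 and Σtᵢ = 2.60 + 7.10 + 4.22 = 13.92.
Posterior ∝ μ^2e^(−2μ) · μ^3e^(−13.92μ) = μ^5e^(−15.92μ), i.e. Gamma(6, 15.92).
Mode = (a−1)/b = 5/15.92 ≈ 0.3141.

μ̂_MAP = 0.3141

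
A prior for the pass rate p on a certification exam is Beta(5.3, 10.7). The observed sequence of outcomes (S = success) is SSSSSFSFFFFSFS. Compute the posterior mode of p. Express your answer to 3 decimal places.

p̂_MAP = 0.439

Prior: Beta(5.3, 10.7).
Data: 8 successes in 14 trials (from the sequence). The binomial likelihood contributes p^8(1−p)^6, so the posterior is Beta(5.3+8, 10.7+6) = Beta(13.3, 16.7).
For Beta(a, b) with a, b > 1 the mode is (a−1)/(a+b−2) = 12.3/28 ≈ 0.439.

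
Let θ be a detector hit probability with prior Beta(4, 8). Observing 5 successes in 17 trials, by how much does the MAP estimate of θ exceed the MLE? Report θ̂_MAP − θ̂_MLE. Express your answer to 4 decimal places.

Posterior is Beta(9, 20); MAP = (9−1)/(29−2) = 8/27 ≈ 0.29630.
MLE ignores the prior: θ̂_MLE = k/n = 5/17 ≈ 0.29412.
Difference = 8/27 − 5/17 = 1/459 ≈ 0.0022.

MAP − MLE = 0.0022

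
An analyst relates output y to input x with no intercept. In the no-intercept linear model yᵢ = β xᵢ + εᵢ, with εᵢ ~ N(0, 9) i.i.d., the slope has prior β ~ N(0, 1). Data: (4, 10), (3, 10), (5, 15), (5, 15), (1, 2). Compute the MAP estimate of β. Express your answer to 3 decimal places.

β̂_MAP = 2.612

log p(β | y) = −Σ(yᵢ − βxᵢ)²/(2·9) − β²/(2·1) + const.
Setting the derivative to zero: Σxᵢ(yᵢ − βxᵢ)/9 − β/1 = 0, so β = Σxᵢyᵢ / (Σxᵢ² + σ²/τ²).
Σxᵢyᵢ = 4·10 + 3·10 + 5·15 + 5·15 + 1·2 = 222; Σxᵢ² = 76; σ²/τ² = 9.
β̂_MAP = 222 / (76 + 9) = 222/85 ≈ 2.612.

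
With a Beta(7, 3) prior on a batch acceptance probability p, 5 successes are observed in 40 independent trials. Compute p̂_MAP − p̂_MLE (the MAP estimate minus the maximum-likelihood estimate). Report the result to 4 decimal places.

Posterior is Beta(12, 38); MAP = (12−1)/(50−2) = 11/48 ≈ 0.22917.
MLE ignores the prior: p̂_MLE = k/n = 5/40 ≈ 0.12500.
Difference = 11/48 − 5/40 = 5/48 ≈ 0.1042.

MAP − MLE = 0.1042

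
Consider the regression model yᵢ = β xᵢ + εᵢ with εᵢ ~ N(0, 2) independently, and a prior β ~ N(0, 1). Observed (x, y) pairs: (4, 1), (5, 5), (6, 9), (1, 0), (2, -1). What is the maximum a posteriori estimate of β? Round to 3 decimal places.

β̂_MAP = 0.964

log p(β | y) = −Σ(yᵢ − βxᵢ)²/(2·2) − β²/(2·1) + const.
Setting the derivative to zero: Σxᵢ(yᵢ − βxᵢ)/2 − β/1 = 0, so β = Σxᵢyᵢ / (Σxᵢ² + σ²/τ²).
Σxᵢyᵢ = 4·1 + 5·5 + 6·9 + 1·0 + 2·(-1) = 81; Σxᵢ² = 82; σ²/τ² = 2.
β̂_MAP = 81 / (82 + 2) = 81/84 ≈ 0.964.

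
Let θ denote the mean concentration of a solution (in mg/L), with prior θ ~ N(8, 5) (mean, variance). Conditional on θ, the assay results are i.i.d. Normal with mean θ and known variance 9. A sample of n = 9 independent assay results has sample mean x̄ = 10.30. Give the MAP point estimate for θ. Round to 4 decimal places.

θ̂_MAP = 9.9167

n = 9, x̄ = 10.30.
For a Normal prior and Normal likelihood with known variance, the posterior is Normal; its mode equals its mean, the precision-weighted average.
Prior precision 1/σ₀² = 1/5 = 0.2; data precision n/σ² = 9/9 = 1.
θ̂ = (0.2·8 + 1·10.3) / (0.2 + 1) = 11.9/1.2 = 119/12 ≈ 9.9167.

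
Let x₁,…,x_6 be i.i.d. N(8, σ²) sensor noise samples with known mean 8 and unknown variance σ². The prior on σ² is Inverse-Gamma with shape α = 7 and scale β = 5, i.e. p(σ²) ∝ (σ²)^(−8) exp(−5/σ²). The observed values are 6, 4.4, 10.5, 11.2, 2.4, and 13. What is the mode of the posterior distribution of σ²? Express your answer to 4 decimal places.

σ̂²_MAP = 4.5368

Sum of squared deviations about the known mean: SS = (6−8)² + (4.4−8)² + (10.5−8)² + (11.2−8)² + (2.4−8)² + (13−8)² = 89.81.
The Normal likelihood contributes (σ²)^(−n/2) exp(−SS/(2σ²)), so the posterior is Inverse-Gamma(α + n/2, β + SS/2) = Inverse-Gamma(10, 49.905).
The mode of Inverse-Gamma(a, b) is b/(a+1) = 49.905/11 ≈ 4.5368.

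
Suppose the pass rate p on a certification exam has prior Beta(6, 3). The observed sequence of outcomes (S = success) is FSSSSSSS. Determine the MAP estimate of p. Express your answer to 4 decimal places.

p̂_MAP = 0.8000

Prior: Beta(6, 3).
Data: 7 successes in 8 trials (from the sequence). The binomial likelihood contributes p^7(1−p)^1, so the posterior is Beta(6+7, 3+1) = Beta(13, 4).
For Beta(a, b) with a, b > 1 the mode is (a−1)/(a+b−2) = 12/15 ≈ 0.8000.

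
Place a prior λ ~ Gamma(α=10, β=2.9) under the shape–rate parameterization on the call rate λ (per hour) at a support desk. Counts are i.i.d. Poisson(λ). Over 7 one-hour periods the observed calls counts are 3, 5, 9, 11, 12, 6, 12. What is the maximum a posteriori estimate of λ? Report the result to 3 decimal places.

λ̂_MAP = 6.768

Σxᵢ = 3+5+9+11+12+6+12 = 58, with n = 7.
Posterior ∝ λ^9e^(−2.9λ) · λ^58e^(−7λ) = λ^67e^(−9.9λ), i.e. Gamma(shape=68, rate=9.9).
The mode of a Gamma(a, b) with a ≥ 1 (shape–rate) is (a−1)/b = 67/9.9 ≈ 6.768.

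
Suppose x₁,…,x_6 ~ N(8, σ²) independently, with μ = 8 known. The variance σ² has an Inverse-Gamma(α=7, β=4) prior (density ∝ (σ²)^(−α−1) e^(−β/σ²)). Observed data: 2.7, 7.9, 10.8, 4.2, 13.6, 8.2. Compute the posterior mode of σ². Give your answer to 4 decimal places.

σ̂²_MAP = 4.0809

Sum of squared deviations about the known mean: SS = (2.7−8)² + (7.9−8)² + (10.8−8)² + (4.2−8)² + (13.6−8)² + (8.2−8)² = 81.78.
The Normal likelihood contributes (σ²)^(−n/2) exp(−SS/(2σ²)), so the posterior is Inverse-Gamma(α + n/2, β + SS/2) = Inverse-Gamma(10, 44.89).
The mode of Inverse-Gamma(a, b) is b/(a+1) = 44.89/11 ≈ 4.0809.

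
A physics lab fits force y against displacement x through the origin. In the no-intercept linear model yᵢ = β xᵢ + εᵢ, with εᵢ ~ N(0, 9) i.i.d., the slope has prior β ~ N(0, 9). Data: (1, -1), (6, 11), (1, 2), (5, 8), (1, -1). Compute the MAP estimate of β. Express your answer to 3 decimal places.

β̂_MAP = 1.631

log p(β | y) = −Σ(yᵢ − βxᵢ)²/(2·9) − β²/(2·9) + const.
Setting the derivative to zero: Σxᵢ(yᵢ − βxᵢ)/9 − β/9 = 0, so β = Σxᵢyᵢ / (Σxᵢ² + σ²/τ²).
Σxᵢyᵢ = 1·(-1) + 6·11 + 1·2 + 5·8 + 1·(-1) = 106; Σxᵢ² = 64; σ²/τ² = 1.
β̂_MAP = 106 / (64 + 1) = 106/65 ≈ 1.631.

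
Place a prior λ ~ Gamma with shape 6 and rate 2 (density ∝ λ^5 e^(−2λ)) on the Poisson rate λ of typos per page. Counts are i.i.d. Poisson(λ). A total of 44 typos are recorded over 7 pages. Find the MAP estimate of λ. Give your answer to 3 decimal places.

λ̂_MAP = 5.444

Σxᵢ = 44, n = 7.
Posterior ∝ λ^5e^(−2λ) · λ^44e^(−7λ) = λ^49e^(−9λ), i.e. Gamma(shape=50, rate=9).
The mode of a Gamma(a, b) with a ≥ 1 (shape–rate) is (a−1)/b = 49/9 ≈ 5.444.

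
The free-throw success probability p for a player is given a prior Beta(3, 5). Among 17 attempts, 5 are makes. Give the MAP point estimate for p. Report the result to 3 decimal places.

Prior: Beta(3, 5).
Data: 5 successes in 17 trials. The binomial likelihood contributes p^5(1−p)^12, so the posterior is Beta(3+5, 5+12) = Beta(8, 17).
For Beta(a, b) with a, b > 1 the mode is (a−1)/(a+b−2) = 7/23 ≈ 0.304.

p̂_MAP = 0.304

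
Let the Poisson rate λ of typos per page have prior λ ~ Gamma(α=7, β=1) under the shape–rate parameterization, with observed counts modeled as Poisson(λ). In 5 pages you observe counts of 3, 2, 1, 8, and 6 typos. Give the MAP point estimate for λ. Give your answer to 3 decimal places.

Σxᵢ = 3+2+1+8+6 = 20, with n = 5.
Posterior ∝ λ^6e^(−1λ) · λ^20e^(−5λ) = λ^26e^(−6λ), i.e. Gamma(shape=27, rate=6).
The mode of a Gamma(a, b) with a ≥ 1 (shape–rate) is (a−1)/b = 26/6 ≈ 4.333.

λ̂_MAP = 4.333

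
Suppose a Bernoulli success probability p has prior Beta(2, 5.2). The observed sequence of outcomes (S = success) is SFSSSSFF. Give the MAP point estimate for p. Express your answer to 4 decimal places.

Prior: Beta(2, 5.2).
Data: 5 successes in 8 trials (from the sequence). The binomial likelihood contributes p^5(1−p)^3, so the posterior is Beta(2+5, 5.2+3) = Beta(7, 8.2).
For Beta(a, b) with a, b > 1 the mode is (a−1)/(a+b−2) = 6/13.2 ≈ 0.4545.

p̂_MAP = 0.4545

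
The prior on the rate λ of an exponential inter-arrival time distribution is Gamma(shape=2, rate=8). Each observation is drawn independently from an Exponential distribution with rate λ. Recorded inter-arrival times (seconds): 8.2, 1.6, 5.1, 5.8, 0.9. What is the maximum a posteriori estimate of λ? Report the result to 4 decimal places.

λ̂_MAP = 0.2027

The Exponential(rate=λ) likelihood is ∝ λ^n e^(−λΣtᵢ). Here n = 5 and Σtᵢ = 8.2 + 1.6 + 5.1 + 5.8 + 0.9 = 21.6.
Posterior ∝ λe^(−8λ) · λ^5e^(−21.6λ) = λ^6e^(−29.6λ), i.e. Gamma(7, 29.6).
Mode = (a−1)/b = 6/29.6 ≈ 0.2027.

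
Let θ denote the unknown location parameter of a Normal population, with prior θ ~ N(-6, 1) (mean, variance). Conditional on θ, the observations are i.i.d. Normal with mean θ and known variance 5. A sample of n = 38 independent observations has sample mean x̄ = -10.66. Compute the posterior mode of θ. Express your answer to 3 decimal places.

n = 38, x̄ = -10.66.
For a Normal prior and Normal likelihood with known variance, the posterior is Normal; its mode equals its mean, the precision-weighted average.
Prior precision 1/σ₀² = 1/1 = 1; data precision n/σ² = 38/5 = 7.6.
θ̂ = (1·(-6) + 7.6·(-10.66)) / (1 + 7.6) = (-87.016)/8.6 = -10877/1075 ≈ -10.118.

θ̂_MAP = -10.118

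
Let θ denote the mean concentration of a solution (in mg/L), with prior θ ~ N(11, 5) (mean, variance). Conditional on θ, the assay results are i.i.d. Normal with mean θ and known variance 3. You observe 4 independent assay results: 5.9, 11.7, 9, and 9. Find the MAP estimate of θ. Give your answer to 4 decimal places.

θ̂_MAP = 9.1739

n = 4; x̄ = (5.9 + 11.7 + 9 + 9)/4 = 35.6/4 = 8.9.
For a Normal prior and Normal likelihood with known variance, the posterior is Normal; its mode equals its mean, the precision-weighted average.
Prior precision 1/σ₀² = 1/5 = 0.2; data precision n/σ² = 4/3.
θ̂ = (0.2·11 + (4/3)·8.9) / (0.2 + 4/3) = (211/15)/(23/15) = 211/23 ≈ 9.1739.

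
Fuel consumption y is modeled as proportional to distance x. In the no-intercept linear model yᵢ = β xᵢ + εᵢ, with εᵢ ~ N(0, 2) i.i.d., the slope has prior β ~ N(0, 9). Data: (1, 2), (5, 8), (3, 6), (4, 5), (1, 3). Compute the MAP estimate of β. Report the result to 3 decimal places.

log p(β | y) = −Σ(yᵢ − βxᵢ)²/(2·2) − β²/(2·9) + const.
Setting the derivative to zero: Σxᵢ(yᵢ − βxᵢ)/2 − β/9 = 0, so β = Σxᵢyᵢ / (Σxᵢ² + σ²/τ²).
Σxᵢyᵢ = 1·2 + 5·8 + 3·6 + 4·5 + 1·3 = 83; Σxᵢ² = 52; σ²/τ² = 2/9.
β̂_MAP = 83 / (52 + 2/9) = 83/(470/9) = 747/470 ≈ 1.589.

β̂_MAP = 1.589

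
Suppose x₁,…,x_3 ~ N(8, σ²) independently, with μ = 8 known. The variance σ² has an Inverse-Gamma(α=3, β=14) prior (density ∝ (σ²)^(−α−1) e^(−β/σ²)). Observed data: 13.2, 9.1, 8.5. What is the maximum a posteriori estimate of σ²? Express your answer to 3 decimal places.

Sum of squared deviations about the known mean: SS = (13.2−8)² + (9.1−8)² + (8.5−8)² = 28.5.
The Normal likelihood contributes (σ²)^(−n/2) exp(−SS/(2σ²)), so the posterior is Inverse-Gamma(α + n/2, β + SS/2) = Inverse-Gamma(4.5, 28.25).
The mode of Inverse-Gamma(a, b) is b/(a+1) = 28.25/5.5 ≈ 5.136.

σ̂²_MAP = 5.136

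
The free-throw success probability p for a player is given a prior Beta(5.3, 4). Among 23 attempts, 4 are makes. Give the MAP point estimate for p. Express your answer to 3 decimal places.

p̂_MAP = 0.274

Prior: Beta(5.3, 4).
Data: 4 successes in 23 trials. The binomial likelihood contributes p^4(1−p)^19, so the posterior is Beta(5.3+4, 4+19) = Beta(9.3, 23).
For Beta(a, b) with a, b > 1 the mode is (a−1)/(a+b−2) = 8.3/30.3 ≈ 0.274.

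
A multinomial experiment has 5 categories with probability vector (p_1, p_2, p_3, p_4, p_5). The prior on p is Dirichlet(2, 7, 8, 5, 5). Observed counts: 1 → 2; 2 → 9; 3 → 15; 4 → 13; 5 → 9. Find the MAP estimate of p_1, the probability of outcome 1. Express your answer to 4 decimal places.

MAP estimate: 0.0429

The posterior is Dirichlet(αᵢ + nᵢ) = Dirichlet(4, 16, 23, 18, 14).
For a Dirichlet(a₁,…,a_K) with all aᵢ > 1, the mode has j-th component (aⱼ − 1)/(Σaᵢ − K).
Here Σaᵢ = 75 and K = 5, so p_1 = (4 − 1)/(75 − 5) = 3/70 ≈ 0.0429.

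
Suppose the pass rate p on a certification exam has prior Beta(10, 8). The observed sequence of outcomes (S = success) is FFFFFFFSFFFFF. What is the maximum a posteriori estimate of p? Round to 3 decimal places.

Prior: Beta(10, 8).
Data: 1 success in 13 trials (from the sequence). The binomial likelihood contributes p(1−p)^12, so the posterior is Beta(10+1, 8+12) = Beta(11, 20).
For Beta(a, b) with a, b > 1 the mode is (a−1)/(a+b−2) = 10/29 ≈ 0.345.

p̂_MAP = 0.345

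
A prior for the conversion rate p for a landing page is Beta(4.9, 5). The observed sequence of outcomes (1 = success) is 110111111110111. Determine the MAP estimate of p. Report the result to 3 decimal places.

Prior: Beta(4.9, 5).
Data: 13 successes in 15 trials (from the sequence). The binomial likelihood contributes p^13(1−p)^2, so the posterior is Beta(4.9+13, 5+2) = Beta(17.9, 7).
For Beta(a, b) with a, b > 1 the mode is (a−1)/(a+b−2) = 16.9/22.9 ≈ 0.738.

p̂_MAP = 0.738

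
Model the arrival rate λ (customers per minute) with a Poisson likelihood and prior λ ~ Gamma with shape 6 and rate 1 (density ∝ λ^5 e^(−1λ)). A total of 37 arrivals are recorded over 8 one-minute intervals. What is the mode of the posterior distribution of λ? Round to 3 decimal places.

Σxᵢ = 37, n = 8.
Posterior ∝ λ^5e^(−1λ) · λ^37e^(−8λ) = λ^42e^(−9λ), i.e. Gamma(shape=43, rate=9).
The mode of a Gamma(a, b) with a ≥ 1 (shape–rate) is (a−1)/b = 42/9 ≈ 4.667.

λ̂_MAP = 4.667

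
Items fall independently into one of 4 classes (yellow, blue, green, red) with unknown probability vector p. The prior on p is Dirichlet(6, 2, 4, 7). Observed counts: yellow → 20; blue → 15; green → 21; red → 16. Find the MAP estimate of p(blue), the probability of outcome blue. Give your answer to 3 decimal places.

The posterior is Dirichlet(αᵢ + nᵢ) = Dirichlet(26, 17, 25, 23).
For a Dirichlet(a₁,…,a_K) with all aᵢ > 1, the mode has j-th component (aⱼ − 1)/(Σaᵢ − K).
Here Σaᵢ = 91 and K = 4, so p(blue) = (17 − 1)/(91 − 4) = 16/87 ≈ 0.184.

MAP estimate of p(blue) = 0.184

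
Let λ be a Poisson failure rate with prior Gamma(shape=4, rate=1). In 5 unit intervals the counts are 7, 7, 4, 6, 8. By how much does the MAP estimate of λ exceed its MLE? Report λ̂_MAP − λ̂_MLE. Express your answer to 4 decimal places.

Σxᵢ = 32. Posterior is Gamma(36, 6); MAP = (36−1)/6 = 35/6 ≈ 5.83333.
MLE = x̄ = 32/5 ≈ 6.40000.
Difference = 35/6 − 32/5 = -17/30 ≈ -0.5667.

MAP − MLE = -0.5667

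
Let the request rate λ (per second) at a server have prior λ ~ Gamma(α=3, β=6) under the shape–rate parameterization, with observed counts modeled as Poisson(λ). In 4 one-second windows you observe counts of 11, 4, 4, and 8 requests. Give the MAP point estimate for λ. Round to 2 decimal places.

Σxᵢ = 11+4+4+8 = 27, with n = 4.
Posterior ∝ λ^2e^(−6λ) · λ^27e^(−4λ) = λ^29e^(−10λ), i.e. Gamma(shape=30, rate=10).
The mode of a Gamma(a, b) with a ≥ 1 (shape–rate) is (a−1)/b = 29/10 ≈ 2.90.

λ̂_MAP = 2.90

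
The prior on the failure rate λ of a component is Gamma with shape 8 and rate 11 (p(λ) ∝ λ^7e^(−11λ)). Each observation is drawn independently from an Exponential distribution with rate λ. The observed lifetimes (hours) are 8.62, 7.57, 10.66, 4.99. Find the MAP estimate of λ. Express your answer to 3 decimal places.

λ̂_MAP = 0.257

The Exponential(rate=λ) likelihood is ∝ λ^n e^(−λΣtᵢ). Here n = 4 and Σtᵢ = 8.62 + 7.57 + 10.66 + 4.99 = 31.84.
Posterior ∝ λ^7e^(−11λ) · λ^4e^(−31.84λ) = λ^11e^(−42.84λ), i.e. Gamma(12, 42.84).
Mode = (a−1)/b = 11/42.84 ≈ 0.257.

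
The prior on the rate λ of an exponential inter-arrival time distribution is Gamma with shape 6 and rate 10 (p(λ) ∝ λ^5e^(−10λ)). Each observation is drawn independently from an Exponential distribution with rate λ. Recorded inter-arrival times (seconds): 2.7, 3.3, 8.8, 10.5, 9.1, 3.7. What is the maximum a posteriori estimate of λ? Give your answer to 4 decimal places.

λ̂_MAP = 0.2287

The Exponential(rate=λ) likelihood is ∝ λ^n e^(−λΣtᵢ). Here n = 6 and Σtᵢ = 2.7 + 3.3 + 8.8 + 10.5 + 9.1 + 3.7 = 38.1.
Posterior ∝ λ^5e^(−10λ) · λ^6e^(−38.1λ) = λ^11e^(−48.1λ), i.e. Gamma(12, 48.1).
Mode = (a−1)/b = 11/48.1 ≈ 0.2287.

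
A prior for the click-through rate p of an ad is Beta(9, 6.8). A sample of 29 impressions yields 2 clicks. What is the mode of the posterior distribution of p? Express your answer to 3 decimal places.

Prior: Beta(9, 6.8).
Data: 2 successes in 29 trials. The binomial likelihood contributes p^2(1−p)^27, so the posterior is Beta(9+2, 6.8+27) = Beta(11, 33.8).
For Beta(a, b) with a, b > 1 the mode is (a−1)/(a+b−2) = 10/42.8 ≈ 0.234.

p̂_MAP = 0.234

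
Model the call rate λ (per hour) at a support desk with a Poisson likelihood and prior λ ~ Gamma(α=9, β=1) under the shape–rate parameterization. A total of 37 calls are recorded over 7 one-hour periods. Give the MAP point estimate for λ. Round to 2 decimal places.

Σxᵢ = 37, n = 7.
Posterior ∝ λ^8e^(−1λ) · λ^37e^(−7λ) = λ^45e^(−8λ), i.e. Gamma(shape=46, rate=8).
The mode of a Gamma(a, b) with a ≥ 1 (shape–rate) is (a−1)/b = 45/8 ≈ 5.63.

λ̂_MAP = 5.63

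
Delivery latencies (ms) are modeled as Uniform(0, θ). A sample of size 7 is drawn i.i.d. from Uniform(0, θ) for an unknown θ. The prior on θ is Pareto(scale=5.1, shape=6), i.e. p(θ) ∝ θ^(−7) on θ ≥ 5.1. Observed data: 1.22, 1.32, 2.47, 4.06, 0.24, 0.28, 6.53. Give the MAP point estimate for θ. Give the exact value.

θ̂_MAP = 6.53

The Uniform(0, θ) likelihood is θ^(−n) for θ ≥ max(xᵢ), zero otherwise. Here max(xᵢ) = 6.53.
Posterior ∝ θ^(−7) · θ^(−7) = θ^(−14) on θ ≥ max(5.1, 6.53) = 6.53.
This density is strictly decreasing in θ, so the posterior mode lies at the lower boundary of the support.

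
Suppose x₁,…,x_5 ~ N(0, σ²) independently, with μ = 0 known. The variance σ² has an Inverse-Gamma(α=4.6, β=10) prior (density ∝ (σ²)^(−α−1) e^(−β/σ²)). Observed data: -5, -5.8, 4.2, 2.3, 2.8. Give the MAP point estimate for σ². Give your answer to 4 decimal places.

σ̂²_MAP = 6.7537

Sum of squared deviations about the known mean: SS = (-5−0)² + (-5.8−0)² + (4.2−0)² + (2.3−0)² + (2.8−0)² = 89.41.
The Normal likelihood contributes (σ²)^(−n/2) exp(−SS/(2σ²)), so the posterior is Inverse-Gamma(α + n/2, β + SS/2) = Inverse-Gamma(7.1, 54.705).
The mode of Inverse-Gamma(a, b) is b/(a+1) = 54.705/8.1 ≈ 6.7537.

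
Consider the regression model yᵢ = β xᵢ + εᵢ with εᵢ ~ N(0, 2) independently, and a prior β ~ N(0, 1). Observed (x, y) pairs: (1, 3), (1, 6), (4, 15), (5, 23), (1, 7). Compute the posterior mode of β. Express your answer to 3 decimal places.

β̂_MAP = 4.152

log p(β | y) = −Σ(yᵢ − βxᵢ)²/(2·2) − β²/(2·1) + const.
Setting the derivative to zero: Σxᵢ(yᵢ − βxᵢ)/2 − β/1 = 0, so β = Σxᵢyᵢ / (Σxᵢ² + σ²/τ²).
Σxᵢyᵢ = 1·3 + 1·6 + 4·15 + 5·23 + 1·7 = 191; Σxᵢ² = 44; σ²/τ² = 2.
β̂_MAP = 191 / (44 + 2) = 191/46 ≈ 4.152.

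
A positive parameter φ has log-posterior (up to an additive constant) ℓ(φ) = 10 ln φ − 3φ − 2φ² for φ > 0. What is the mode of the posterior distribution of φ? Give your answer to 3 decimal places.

φ̂_MAP = 1.250

ℓ'(φ) = 10/φ − 3 − 4φ. Setting this to zero and multiplying by φ: 4φ² + 3φ − 10 = 0.
φ = (−3 + √(3² + 4·4·10)) / (2·4) = (−3 + √169) / 8 = (−3 + 13)/8 = 5/4.
ℓ''(φ) = −10/φ² − 4 < 0, confirming a maximum.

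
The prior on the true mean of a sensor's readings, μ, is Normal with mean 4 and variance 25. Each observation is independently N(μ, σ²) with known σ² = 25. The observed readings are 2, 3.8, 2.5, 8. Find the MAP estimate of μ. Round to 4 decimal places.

n = 4; x̄ = (2 + 3.8 + 2.5 + 8)/4 = 16.3/4 = 4.075.
For a Normal prior and Normal likelihood with known variance, the posterior is Normal; its mode equals its mean, the precision-weighted average.
Prior precision 1/σ₀² = 1/25 = 0.04; data precision n/σ² = 4/25 = 0.16.
μ̂ = (0.04·4 + 0.16·4.075) / (0.04 + 0.16) = 0.812/0.2 = 4.0600.

μ̂_MAP = 4.0600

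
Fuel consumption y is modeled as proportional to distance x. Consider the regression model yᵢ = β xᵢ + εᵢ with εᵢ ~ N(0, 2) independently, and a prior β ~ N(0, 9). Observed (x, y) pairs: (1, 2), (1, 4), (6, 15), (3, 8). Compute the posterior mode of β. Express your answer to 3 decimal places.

log p(β | y) = −Σ(yᵢ − βxᵢ)²/(2·2) − β²/(2·9) + const.
Setting the derivative to zero: Σxᵢ(yᵢ − βxᵢ)/2 − β/9 = 0, so β = Σxᵢyᵢ / (Σxᵢ² + σ²/τ²).
Σxᵢyᵢ = 1·2 + 1·4 + 6·15 + 3·8 = 120; Σxᵢ² = 47; σ²/τ² = 2/9.
β̂_MAP = 120 / (47 + 2/9) = 120/(425/9) = 216/85 ≈ 2.541.

β̂_MAP = 2.541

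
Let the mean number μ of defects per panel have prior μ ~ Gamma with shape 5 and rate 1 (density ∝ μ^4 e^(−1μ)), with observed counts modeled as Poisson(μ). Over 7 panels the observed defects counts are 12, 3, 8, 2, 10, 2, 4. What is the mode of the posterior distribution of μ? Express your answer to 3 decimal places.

μ̂_MAP = 5.625

Σxᵢ = 12+3+8+2+10+2+4 = 41, with n = 7.
Posterior ∝ μ^4e^(−1μ) · μ^41e^(−7μ) = μ^45e^(−8μ), i.e. Gamma(shape=46, rate=8).
The mode of a Gamma(a, b) with a ≥ 1 (shape–rate) is (a−1)/b = 45/8 ≈ 5.625.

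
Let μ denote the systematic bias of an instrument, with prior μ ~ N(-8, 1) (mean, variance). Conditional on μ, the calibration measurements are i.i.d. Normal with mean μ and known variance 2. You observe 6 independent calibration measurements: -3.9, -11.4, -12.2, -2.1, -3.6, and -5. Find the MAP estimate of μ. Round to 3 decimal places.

n = 6; x̄ = ((-3.9) + (-11.4) + (-12.2) + (-2.1) + (-3.6) + (-5))/6 = -38.2/6 = -191/30 ≈ -6.3667.
For a Normal prior and Normal likelihood with known variance, the posterior is Normal; its mode equals its mean, the precision-weighted average.
Prior precision 1/σ₀² = 1/1 = 1; data precision n/σ² = 6/2 = 3.
μ̂ = (1·(-8) + 3·(-191/30)) / (1 + 3) = (-27.1)/4 = -6.775.

μ̂_MAP = -6.775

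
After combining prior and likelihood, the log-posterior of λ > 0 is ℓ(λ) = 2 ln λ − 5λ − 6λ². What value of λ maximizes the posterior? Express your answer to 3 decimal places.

ℓ'(λ) = 2/λ − 5 − 12λ. Setting this to zero and multiplying by λ: 12λ² + 5λ − 2 = 0.
λ = (−5 + √(5² + 4·12·2)) / (2·12) = (−5 + √121) / 24 = (−5 + 11)/24 = 1/4.
ℓ''(λ) = −2/λ² − 12 < 0, confirming a maximum.

λ̂_MAP = 0.250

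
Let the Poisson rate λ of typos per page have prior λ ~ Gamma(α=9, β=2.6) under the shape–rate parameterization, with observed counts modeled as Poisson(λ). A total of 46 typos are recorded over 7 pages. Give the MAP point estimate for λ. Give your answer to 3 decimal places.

λ̂_MAP = 5.625

Σxᵢ = 46, n = 7.
Posterior ∝ λ^8e^(−2.6λ) · λ^46e^(−7λ) = λ^54e^(−9.6λ), i.e. Gamma(shape=55, rate=9.6).
The mode of a Gamma(a, b) with a ≥ 1 (shape–rate) is (a−1)/b = 54/9.6 ≈ 5.625.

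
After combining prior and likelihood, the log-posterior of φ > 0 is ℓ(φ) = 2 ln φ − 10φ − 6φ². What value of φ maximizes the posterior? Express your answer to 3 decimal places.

ℓ'(φ) = 2/φ − 10 − 12φ. Setting this to zero and multiplying by φ: 12φ² + 10φ − 2 = 0.
φ = (−10 + √(10² + 4·12·2)) / (2·12) = (−10 + √196) / 24 = (−10 + 14)/24 = 1/6.
ℓ''(φ) = −2/φ² − 12 < 0, confirming a maximum.

φ̂_MAP = 0.167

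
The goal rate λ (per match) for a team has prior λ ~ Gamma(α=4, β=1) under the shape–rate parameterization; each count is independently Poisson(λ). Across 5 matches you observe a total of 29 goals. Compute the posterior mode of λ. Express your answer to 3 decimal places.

λ̂_MAP = 5.333

Σxᵢ = 29, n = 5.
Posterior ∝ λ^3e^(−1λ) · λ^29e^(−5λ) = λ^32e^(−6λ), i.e. Gamma(shape=33, rate=6).
The mode of a Gamma(a, b) with a ≥ 1 (shape–rate) is (a−1)/b = 32/6 ≈ 5.333.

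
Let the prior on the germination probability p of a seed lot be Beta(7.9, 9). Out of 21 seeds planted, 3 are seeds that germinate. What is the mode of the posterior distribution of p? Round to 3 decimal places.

p̂_MAP = 0.276

Prior: Beta(7.9, 9).
Data: 3 successes in 21 trials. The binomial likelihood contributes p^3(1−p)^18, so the posterior is Beta(7.9+3, 9+18) = Beta(10.9, 27).
For Beta(a, b) with a, b > 1 the mode is (a−1)/(a+b−2) = 9.9/35.9 ≈ 0.276.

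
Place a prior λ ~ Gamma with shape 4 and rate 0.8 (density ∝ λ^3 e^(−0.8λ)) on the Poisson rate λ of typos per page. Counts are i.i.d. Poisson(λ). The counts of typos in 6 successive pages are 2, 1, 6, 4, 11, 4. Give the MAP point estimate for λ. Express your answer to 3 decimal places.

λ̂_MAP = 4.559

Σxᵢ = 2+1+6+4+11+4 = 28, with n = 6.
Posterior ∝ λ^3e^(−0.8λ) · λ^28e^(−6λ) = λ^31e^(−6.8λ), i.e. Gamma(shape=32, rate=6.8).
The mode of a Gamma(a, b) with a ≥ 1 (shape–rate) is (a−1)/b = 31/6.8 ≈ 4.559.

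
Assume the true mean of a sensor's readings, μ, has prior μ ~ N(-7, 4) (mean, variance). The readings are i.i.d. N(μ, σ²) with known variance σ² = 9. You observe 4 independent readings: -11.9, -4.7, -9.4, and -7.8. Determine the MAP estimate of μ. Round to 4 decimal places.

n = 4; x̄ = ((-11.9) + (-4.7) + (-9.4) + (-7.8))/4 = -33.8/4 = -8.45.
For a Normal prior and Normal likelihood with known variance, the posterior is Normal; its mode equals its mean, the precision-weighted average.
Prior precision 1/σ₀² = 1/4 = 0.25; data precision n/σ² = 4/9.
μ̂ = (0.25·(-7) + (4/9)·(-8.45)) / (0.25 + 4/9) = (-991/180)/(25/36) = -7.9280.

μ̂_MAP = -7.9280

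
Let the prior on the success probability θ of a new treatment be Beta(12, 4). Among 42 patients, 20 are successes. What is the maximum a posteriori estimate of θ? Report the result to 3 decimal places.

θ̂_MAP = 0.554

Prior: Beta(12, 4).
Data: 20 successes in 42 trials. The binomial likelihood contributes θ^20(1−θ)^22, so the posterior is Beta(12+20, 4+22) = Beta(32, 26).
For Beta(a, b) with a, b > 1 the mode is (a−1)/(a+b−2) = 31/56 ≈ 0.554.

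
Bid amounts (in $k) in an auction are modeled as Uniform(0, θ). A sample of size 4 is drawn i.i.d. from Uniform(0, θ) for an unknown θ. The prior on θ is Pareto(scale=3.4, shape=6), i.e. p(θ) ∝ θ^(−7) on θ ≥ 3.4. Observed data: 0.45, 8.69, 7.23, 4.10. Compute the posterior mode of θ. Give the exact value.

θ̂_MAP = 8.69

The Uniform(0, θ) likelihood is θ^(−n) for θ ≥ max(xᵢ), zero otherwise. Here max(xᵢ) = 8.69.
Posterior ∝ θ^(−7) · θ^(−4) = θ^(−11) on θ ≥ max(3.4, 8.69) = 8.69.
This density is strictly decreasing in θ, so the posterior mode lies at the lower boundary of the support.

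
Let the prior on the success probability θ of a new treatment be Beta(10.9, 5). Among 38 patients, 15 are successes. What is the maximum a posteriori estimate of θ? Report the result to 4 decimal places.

θ̂_MAP = 0.4798

Prior: Beta(10.9, 5).
Data: 15 successes in 38 trials. The binomial likelihood contributes θ^15(1−θ)^23, so the posterior is Beta(10.9+15, 5+23) = Beta(25.9, 28).
For Beta(a, b) with a, b > 1 the mode is (a−1)/(a+b−2) = 24.9/51.9 ≈ 0.4798.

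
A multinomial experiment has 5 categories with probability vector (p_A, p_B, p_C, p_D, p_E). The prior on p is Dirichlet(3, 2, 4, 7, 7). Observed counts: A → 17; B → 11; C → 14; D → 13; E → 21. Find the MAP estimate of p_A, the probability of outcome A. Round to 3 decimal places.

The posterior is Dirichlet(αᵢ + nᵢ) = Dirichlet(20, 13, 18, 20, 28).
For a Dirichlet(a₁,…,a_K) with all aᵢ > 1, the mode has j-th component (aⱼ − 1)/(Σaᵢ − K).
Here Σaᵢ = 99 and K = 5, so p_A = (20 − 1)/(99 − 5) = 19/94 ≈ 0.202.

MAP estimate of p_A = 0.202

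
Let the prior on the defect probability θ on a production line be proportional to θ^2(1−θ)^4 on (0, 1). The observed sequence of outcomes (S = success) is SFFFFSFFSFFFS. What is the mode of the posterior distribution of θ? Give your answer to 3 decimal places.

θ̂_MAP = 0.316

The prior density ∝ θ^2(1−θ)^4 is the kernel of Beta(3, 5).
Data: 4 successes in 13 trials (from the sequence). The binomial likelihood contributes θ^4(1−θ)^9, so the posterior is Beta(3+4, 5+9) = Beta(7, 14).
For Beta(a, b) with a, b > 1 the mode is (a−1)/(a+b−2) = 6/19 ≈ 0.316.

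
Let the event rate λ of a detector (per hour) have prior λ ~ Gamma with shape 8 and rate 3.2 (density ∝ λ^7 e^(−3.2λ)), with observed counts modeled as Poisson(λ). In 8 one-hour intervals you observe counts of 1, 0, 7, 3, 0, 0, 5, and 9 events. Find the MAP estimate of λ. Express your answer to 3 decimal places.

Σxᵢ = 1+0+7+3+0+0+5+9 = 25, with n = 8.
Posterior ∝ λ^7e^(−3.2λ) · λ^25e^(−8λ) = λ^32e^(−11.2λ), i.e. Gamma(shape=33, rate=11.2).
The mode of a Gamma(a, b) with a ≥ 1 (shape–rate) is (a−1)/b = 32/11.2 ≈ 2.857.

λ̂_MAP = 2.857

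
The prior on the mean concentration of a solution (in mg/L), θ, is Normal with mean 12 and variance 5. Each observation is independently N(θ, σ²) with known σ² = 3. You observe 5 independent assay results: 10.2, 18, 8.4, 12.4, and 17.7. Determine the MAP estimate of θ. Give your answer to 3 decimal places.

n = 5; x̄ = (10.2 + 18 + 8.4 + 12.4 + 17.7)/5 = 66.7/5 = 13.34.
For a Normal prior and Normal likelihood with known variance, the posterior is Normal; its mode equals its mean, the precision-weighted average.
Prior precision 1/σ₀² = 1/5 = 0.2; data precision n/σ² = 5/3.
θ̂ = (0.2·12 + (5/3)·13.34) / (0.2 + 5/3) = (739/30)/(28/15) = 739/56 ≈ 13.196.

θ̂_MAP = 13.196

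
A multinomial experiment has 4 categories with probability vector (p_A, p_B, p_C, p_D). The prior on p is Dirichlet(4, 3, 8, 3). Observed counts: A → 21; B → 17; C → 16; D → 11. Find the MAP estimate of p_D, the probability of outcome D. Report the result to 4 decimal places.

MAP estimate of p_D = 0.1646

The posterior is Dirichlet(αᵢ + nᵢ) = Dirichlet(25, 20, 24, 14).
For a Dirichlet(a₁,…,a_K) with all aᵢ > 1, the mode has j-th component (aⱼ − 1)/(Σaᵢ − K).
Here Σaᵢ = 83 and K = 4, so p_D = (14 − 1)/(83 − 4) = 13/79 ≈ 0.1646.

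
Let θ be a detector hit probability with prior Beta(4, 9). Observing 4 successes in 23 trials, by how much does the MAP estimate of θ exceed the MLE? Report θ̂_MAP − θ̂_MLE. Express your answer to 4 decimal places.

MAP − MLE = 0.0320

Posterior is Beta(8, 28); MAP = (8−1)/(36−2) = 7/34 ≈ 0.20588.
MLE ignores the prior: θ̂_MLE = k/n = 4/23 ≈ 0.17391.
Difference = 7/34 − 4/23 = 25/782 ≈ 0.0320.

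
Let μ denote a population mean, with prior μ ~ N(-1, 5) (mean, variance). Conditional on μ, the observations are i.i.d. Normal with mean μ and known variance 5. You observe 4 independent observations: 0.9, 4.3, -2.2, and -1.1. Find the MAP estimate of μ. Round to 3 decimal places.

μ̂_MAP = 0.180

n = 4; x̄ = (0.9 + 4.3 + (-2.2) + (-1.1))/4 = 1.9/4 = 0.475.
For a Normal prior and Normal likelihood with known variance, the posterior is Normal; its mode equals its mean, the precision-weighted average.
Prior precision 1/σ₀² = 1/5 = 0.2; data precision n/σ² = 4/5 = 0.8.
μ̂ = (0.2·(-1) + 0.8·0.475) / (0.2 + 0.8) = 0.18/1 = 0.180.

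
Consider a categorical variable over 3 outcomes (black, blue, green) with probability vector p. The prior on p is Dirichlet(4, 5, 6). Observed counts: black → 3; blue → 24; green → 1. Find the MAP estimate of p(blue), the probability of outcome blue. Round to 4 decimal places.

The posterior is Dirichlet(αᵢ + nᵢ) = Dirichlet(7, 29, 7).
For a Dirichlet(a₁,…,a_K) with all aᵢ > 1, the mode has j-th component (aⱼ − 1)/(Σaᵢ − K).
Here Σaᵢ = 43 and K = 3, so p(blue) = (29 − 1)/(43 − 3) = 28/40 ≈ 0.7000.

MAP estimate of p(blue) = 0.7000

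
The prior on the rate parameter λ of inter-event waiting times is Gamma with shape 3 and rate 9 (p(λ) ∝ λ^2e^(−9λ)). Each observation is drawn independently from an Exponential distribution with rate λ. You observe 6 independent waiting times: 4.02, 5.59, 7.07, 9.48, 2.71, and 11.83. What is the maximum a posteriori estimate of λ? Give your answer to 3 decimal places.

The Exponential(rate=λ) likelihood is ∝ λ^n e^(−λΣtᵢ). Here n = 6 and Σtᵢ = 4.02 + 5.59 + 7.07 + 9.48 + 2.71 + 11.83 = 40.70.
Posterior ∝ λ^2e^(−9λ) · λ^6e^(−40.70λ) = λ^8e^(−49.70λ), i.e. Gamma(9, 49.70).
Mode = (a−1)/b = 8/49.70 ≈ 0.161.

λ̂_MAP = 0.161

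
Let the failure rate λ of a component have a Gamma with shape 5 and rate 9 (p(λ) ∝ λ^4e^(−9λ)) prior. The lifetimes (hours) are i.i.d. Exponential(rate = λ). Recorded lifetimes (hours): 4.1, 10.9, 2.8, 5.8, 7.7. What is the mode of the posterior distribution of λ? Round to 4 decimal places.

λ̂_MAP = 0.2233

The Exponential(rate=λ) likelihood is ∝ λ^n e^(−λΣtᵢ). Here n = 5 and Σtᵢ = 4.1 + 10.9 + 2.8 + 5.8 + 7.7 = 31.3.
Posterior ∝ λ^4e^(−9λ) · λ^5e^(−31.3λ) = λ^9e^(−40.3λ), i.e. Gamma(10, 40.3).
Mode = (a−1)/b = 9/40.3 ≈ 0.2233.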